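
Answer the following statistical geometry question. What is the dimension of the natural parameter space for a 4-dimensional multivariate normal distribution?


Exponential family dimension calculation:
For 4-dim MVN: mean has 4 params, covariance has 4*5/2 = 10 unique entries.
Total dim = 4 + 10 = 14.

14


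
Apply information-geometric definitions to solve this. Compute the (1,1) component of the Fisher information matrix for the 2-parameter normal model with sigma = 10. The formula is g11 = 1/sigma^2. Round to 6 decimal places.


For the 2-parameter normal family, the Fisher metric has:
  g11 = 1/sigma^2, g22 = 2/sigma^2.
sigma = 10, sigma^2 = 100.
g11 = 0.010000

0.010000


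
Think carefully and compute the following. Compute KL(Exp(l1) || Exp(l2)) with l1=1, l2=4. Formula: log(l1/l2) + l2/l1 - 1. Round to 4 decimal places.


KL divergence for exponential family:
KL = log(l1/l2) + l2/l1 - 1.
log(1/4) = -1.386294.
4/1 = 4.0.
KL = -1.386294 + 4.0 - 1 = 1.6137

1.6137


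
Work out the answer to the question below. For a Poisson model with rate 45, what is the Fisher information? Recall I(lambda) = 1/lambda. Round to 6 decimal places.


Fisher information for Poisson: I(lambda) = 1/lambda.
lambda = 45.
I(lambda) = 1/45 = 0.022222

0.022222


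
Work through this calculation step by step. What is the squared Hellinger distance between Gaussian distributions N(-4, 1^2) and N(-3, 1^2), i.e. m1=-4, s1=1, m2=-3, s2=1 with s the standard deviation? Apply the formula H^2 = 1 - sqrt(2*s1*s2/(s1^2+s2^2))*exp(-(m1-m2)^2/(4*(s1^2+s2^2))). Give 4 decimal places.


Squared Hellinger distance for Gaussians:
H^2 = 1 - sqrt(2*s1*s2/(s1^2+s2^2)) * exp(-(m1-m2)^2/(4*(s1^2+s2^2))).
s1^2 = 1, s2^2 = 1, s1^2+s2^2 = 2.
sqrt(2*1*1/(2)) = 1.0.
(m1-m2)^2 = (-1)^2 = 1.
exp(-1/(4*2)) = exp(-0.125) = 0.882497.
H^2 = 1 - 1.0*0.882497 = 0.1175

0.1175


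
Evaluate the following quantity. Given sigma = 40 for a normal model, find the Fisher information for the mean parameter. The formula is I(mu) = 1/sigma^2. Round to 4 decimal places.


The Fisher information for the mean of a normal distribution is I(mu) = 1/sigma^2.
sigma = 40, so sigma^2 = 1600.
I(mu) = 1/1600 = 0.0006

0.0006


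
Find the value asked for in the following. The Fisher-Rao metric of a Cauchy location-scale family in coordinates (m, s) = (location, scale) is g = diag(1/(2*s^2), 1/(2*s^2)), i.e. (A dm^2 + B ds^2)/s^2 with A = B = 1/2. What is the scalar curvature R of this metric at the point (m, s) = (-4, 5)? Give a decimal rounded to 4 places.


The metric has the form g = (A dm^2 + B ds^2)/s^2 with A = 1/2, B = 1/2.
Substitute u = sqrt(A/B)*m: g = B*(du^2 + ds^2)/s^2, i.e. B times the
Poincare upper half-plane metric, which has constant Gaussian curvature -1.
Scaling a 2D metric by a constant c divides the Gaussian curvature by c,
so K = -1/B = -1/(1/2) = -2.0000 everywhere (the point (m, s) = (-4, 5) is irrelevant:
the curvature is constant).
Scalar curvature in dimension 2: R = 2K = -2/(1/2) = -4.0000.

-4.0000


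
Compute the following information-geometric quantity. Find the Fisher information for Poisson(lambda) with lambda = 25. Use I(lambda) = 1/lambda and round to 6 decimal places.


Fisher information for Poisson: I(lambda) = 1/lambda.
lambda = 25.
I(lambda) = 1/25 = 0.040000

0.040000


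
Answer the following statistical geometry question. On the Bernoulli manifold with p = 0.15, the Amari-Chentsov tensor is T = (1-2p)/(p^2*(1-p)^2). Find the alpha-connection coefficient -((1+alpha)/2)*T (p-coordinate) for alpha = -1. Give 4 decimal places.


Skewness (Amari-Chentsov) tensor: T = (1-2p)/(p^2*(1-p)^2).
p = 0.15, 1-2p = 0.7, p^2 = 0.0225, (1-p)^2 = 0.7225.
T = 0.7/(0.0225 * 0.7225) = 43.060361.
In the p-coordinate, Gamma^(alpha) = Gamma^(0) - (alpha/2)*T with Gamma^(0) = (1/2)*g'(p) = -T/2,
so Gamma^(alpha) = -((1+alpha)/2)*T.
alpha = -1, -(1+alpha)/2 = 0.0.
Gamma = 0.0 * 43.060361 = 0.0000

0.0000


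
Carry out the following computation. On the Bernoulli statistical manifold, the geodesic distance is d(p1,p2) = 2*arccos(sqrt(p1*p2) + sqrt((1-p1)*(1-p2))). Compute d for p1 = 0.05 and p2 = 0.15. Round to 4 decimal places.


Geodesic distance on Bernoulli manifold:
d(p1,p2) = 2*arccos(sqrt(p1*p2) + sqrt((1-p1)*(1-p2))).
sqrt(p1*p2) = sqrt(0.05*0.15) = 0.086603.
sqrt((1-p1)*(1-p2)) = sqrt(0.95*0.85) = 0.89861.
arg = 0.086603 + 0.89861 = 0.985213.
d = 2*arccos(0.985213) = 0.3444

0.3444


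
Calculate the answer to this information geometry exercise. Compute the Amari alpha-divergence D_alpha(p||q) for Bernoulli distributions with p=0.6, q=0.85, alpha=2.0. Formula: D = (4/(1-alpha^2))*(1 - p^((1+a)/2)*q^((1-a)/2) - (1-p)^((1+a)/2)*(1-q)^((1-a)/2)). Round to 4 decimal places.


Amari alpha-divergence:
D = (4/(1-alpha^2))*(1 - p^((1+a)/2)*q^((1-a)/2) - (1-p)^((1+a)/2)*(1-q)^((1-a)/2)).
alpha = 2.0, p = 0.6, q = 0.85.
e1 = (1+alpha)/2 = 1.5, e2 = (1-alpha)/2 = -0.5.
t1 = p^e1 * q^e2 = 0.6^1.5 * 0.85^-0.5 = 0.504101.
t2 = (1-p)^e1 * (1-q)^e2 = 0.4^1.5 * 0.15^-0.5 = 0.653197.
4/(1-alpha^2) = -1.333333.
D = -1.333333*(1 - 0.504101 - 0.653197) = 0.2097

0.2097


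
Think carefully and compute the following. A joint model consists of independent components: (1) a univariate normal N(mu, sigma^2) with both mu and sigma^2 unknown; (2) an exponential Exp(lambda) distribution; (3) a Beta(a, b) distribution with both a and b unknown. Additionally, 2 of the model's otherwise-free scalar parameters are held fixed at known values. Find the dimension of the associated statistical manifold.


The dimension of a statistical manifold equals the number of free
(independent) real parameters of the model. For a product of independent
blocks the parameter counts add.
- normal (mu, sigma^2): 2.
- exponential (lambda): 1.
- Beta (a, b): 2.
Total = 2 + 1 + 2 = 5.
2 parameter(s) fixed at known values: 5 - 2 = 3.
Dimension = 3

3


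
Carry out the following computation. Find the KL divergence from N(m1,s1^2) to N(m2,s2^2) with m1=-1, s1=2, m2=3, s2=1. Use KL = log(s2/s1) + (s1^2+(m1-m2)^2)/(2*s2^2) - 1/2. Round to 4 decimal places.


KL divergence between normal distributions:
KL = log(s2/s1) + (s1^2 + (m1-m2)^2)/(2*s2^2) - 1/2.
log(1/2) = -0.693147.
(2^2 + (-1-3)^2)/(2*1^2) = (4 + 16)/2 = 10.0.
KL = -0.693147 + 10.0 - 0.5 = 8.8069

8.8069


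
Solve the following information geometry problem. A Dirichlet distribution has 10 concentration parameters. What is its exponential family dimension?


Exponential family dimension calculation:
Dirichlet with 10 components has 10 natural parameters.

10


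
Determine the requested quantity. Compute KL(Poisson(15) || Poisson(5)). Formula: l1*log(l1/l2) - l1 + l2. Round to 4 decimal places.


KL divergence for Poisson:
KL = l1*log(l1/l2) - l1 + l2.
l1 = 15, l2 = 5.
log(15/5) = 1.098612.
l1*log(l1/l2) = 15 * 1.098612 = 16.479184.
KL = 16.479184 - 15 + 5 = 6.4792

6.4792


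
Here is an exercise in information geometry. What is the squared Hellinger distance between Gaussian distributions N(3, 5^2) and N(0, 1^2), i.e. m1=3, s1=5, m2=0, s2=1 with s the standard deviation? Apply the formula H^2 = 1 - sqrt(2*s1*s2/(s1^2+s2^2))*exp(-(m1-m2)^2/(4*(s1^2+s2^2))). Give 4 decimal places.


Squared Hellinger distance for Gaussians:
H^2 = 1 - sqrt(2*s1*s2/(s1^2+s2^2)) * exp(-(m1-m2)^2/(4*(s1^2+s2^2))).
s1^2 = 25, s2^2 = 1, s1^2+s2^2 = 26.
sqrt(2*5*1/(26)) = 0.620174.
(m1-m2)^2 = (3)^2 = 9.
exp(-9/(4*26)) = exp(-0.086538) = 0.9171.
H^2 = 1 - 0.620174*0.9171 = 0.4312

0.4312


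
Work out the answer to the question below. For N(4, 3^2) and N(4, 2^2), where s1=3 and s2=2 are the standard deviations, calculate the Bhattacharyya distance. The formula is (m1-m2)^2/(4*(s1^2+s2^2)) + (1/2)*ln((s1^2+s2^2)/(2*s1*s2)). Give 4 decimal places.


Bhattacharyya distance between two Gaussians:
DB = (m1-m2)^2/(4*(s1^2+s2^2)) + (1/2)*ln((s1^2+s2^2)/(2*s1*s2)).
(m1-m2)^2 = (0)^2 = 0.
s1^2+s2^2 = 9 + 4 = 13.
term1 = 0/52 = 0.0.
term2 = 0.5*ln(13/12.0) = 0.040021.
DB = 0.0 + 0.040021 = 0.0400

0.0400


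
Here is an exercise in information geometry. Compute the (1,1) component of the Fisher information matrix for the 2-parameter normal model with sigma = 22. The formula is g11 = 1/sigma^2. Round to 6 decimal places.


For the 2-parameter normal family, the Fisher metric has:
  g11 = 1/sigma^2, g22 = 2/sigma^2.
sigma = 22, sigma^2 = 484.
g11 = 0.002066

0.002066


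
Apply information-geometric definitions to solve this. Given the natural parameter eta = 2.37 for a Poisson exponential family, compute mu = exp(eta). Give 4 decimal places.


Expectation parameter for Poisson exponential family:
mu = exp(eta).
eta = 2.37.
mu = exp(2.37) = 10.6974

10.6974


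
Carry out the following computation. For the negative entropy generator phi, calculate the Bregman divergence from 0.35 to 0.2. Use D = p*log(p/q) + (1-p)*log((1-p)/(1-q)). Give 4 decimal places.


Bregman divergence with negative entropy generator:
D = p*log(p/q) + (1-p)*log((1-p)/(1-q)).
p = 0.35, q = 0.2.
p*log(p/q) = 0.35*log(0.35/0.2) = 0.195866.
(1-p)*log((1-p)/(1-q)) = 0.65*log(0.65/0.8) = -0.134966.
D = 0.195866 + -0.134966 = 0.0609

0.0609


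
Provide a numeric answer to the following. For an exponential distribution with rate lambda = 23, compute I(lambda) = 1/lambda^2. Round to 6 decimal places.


Fisher information for exponential: I(lambda) = 1/lambda^2.
lambda = 23, lambda^2 = 529.
I = 1/529 = 0.001890

0.001890


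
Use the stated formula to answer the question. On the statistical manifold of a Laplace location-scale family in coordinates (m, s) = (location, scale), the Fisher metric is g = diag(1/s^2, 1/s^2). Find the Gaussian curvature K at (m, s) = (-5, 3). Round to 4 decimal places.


The metric has the form g = (A dm^2 + B ds^2)/s^2 with A = 1, B = 1.
Substitute u = sqrt(A/B)*m: g = B*(du^2 + ds^2)/s^2, i.e. B times the
Poincare upper half-plane metric, which has constant Gaussian curvature -1.
Scaling a 2D metric by a constant c divides the Gaussian curvature by c,
so K = -1/B = -1/(1) = -1.0000 everywhere (the point (m, s) = (-5, 3) is irrelevant:
the curvature is constant).
The requested Gaussian curvature is K = -1.0000.

-1.0000


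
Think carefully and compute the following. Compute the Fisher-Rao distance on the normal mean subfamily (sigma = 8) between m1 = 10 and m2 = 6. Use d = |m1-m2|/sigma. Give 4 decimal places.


On the fixed-variance normal subfamily, geodesic distance = |m1-m2|/sigma.
|10 - 6| = 4.
sigma = 8.
d = 4/8 = 0.5000

0.5000


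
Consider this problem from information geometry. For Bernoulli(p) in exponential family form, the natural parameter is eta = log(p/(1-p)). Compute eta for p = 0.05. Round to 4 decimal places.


Natural parameter for Bernoulli: eta = log(p/(1-p)).
p = 0.05, 1-p = 0.95.
p/(1-p) = 0.052632.
eta = log(0.052632) = -2.9444

-2.9444


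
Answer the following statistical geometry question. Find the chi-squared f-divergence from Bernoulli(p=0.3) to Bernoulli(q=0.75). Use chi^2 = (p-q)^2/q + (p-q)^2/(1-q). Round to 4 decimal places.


Chi-squared divergence between Bernoulli distributions:
chi^2 = (p-q)^2/q + (p-q)^2/(1-q).
p = 0.3, q = 0.75, p-q = -0.45.
(p-q)^2 = 0.2025.
term1 = 0.2025/0.75 = 0.27.
term2 = 0.2025/0.25 = 0.81.
chi^2 = 0.27 + 0.81 = 1.0800

1.0800


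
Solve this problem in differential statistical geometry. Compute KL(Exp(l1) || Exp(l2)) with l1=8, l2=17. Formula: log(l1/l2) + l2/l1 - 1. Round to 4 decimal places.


KL divergence for exponential family:
KL = log(l1/l2) + l2/l1 - 1.
log(8/17) = -0.753772.
17/8 = 2.125.
KL = -0.753772 + 2.125 - 1 = 0.3712

0.3712


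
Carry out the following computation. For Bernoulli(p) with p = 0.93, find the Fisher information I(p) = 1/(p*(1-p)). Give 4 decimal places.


For Bernoulli(p), Fisher information is I(p) = 1/(p*(1-p)).
p = 0.93, 1-p = 0.07.
p*(1-p) = 0.0651.
I(p) = 1/0.0651 = 15.3610

15.3610


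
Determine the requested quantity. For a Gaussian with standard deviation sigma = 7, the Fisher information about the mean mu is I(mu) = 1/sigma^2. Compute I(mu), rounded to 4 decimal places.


The Fisher information for the mean of a normal distribution is I(mu) = 1/sigma^2.
sigma = 7, so sigma^2 = 49.
I(mu) = 1/49 = 0.0204

0.0204


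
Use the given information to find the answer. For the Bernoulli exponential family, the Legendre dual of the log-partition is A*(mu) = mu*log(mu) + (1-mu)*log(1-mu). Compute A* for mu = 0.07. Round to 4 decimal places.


Legendre transform for Bernoulli:
A*(mu) = mu*log(mu) + (1-mu)*log(1-mu).
mu = 0.07, 1-mu = 0.93.
mu*log(mu) = 0.07*log(0.07) = -0.186148.
(1-mu)*log(1-mu) = 0.93*log(0.93) = -0.067491.
A* = -0.186148 + -0.067491 = -0.2536

-0.2536


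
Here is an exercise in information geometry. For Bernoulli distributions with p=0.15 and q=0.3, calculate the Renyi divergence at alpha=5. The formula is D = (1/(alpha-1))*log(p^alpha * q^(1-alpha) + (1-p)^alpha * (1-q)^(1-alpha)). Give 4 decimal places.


Renyi divergence of order alpha between Bernoulli distributions:
D = (1/(alpha-1))*log(p^alpha * q^(1-alpha) + (1-p)^alpha * (1-q)^(1-alpha)).
alpha = 5, p = 0.15, q = 0.3.
p^alpha * q^(1-alpha) = 0.15^5 * 0.3^-4 = 0.009375.
(1-p)^alpha * (1-q)^(1-alpha) = 0.85^5 * 0.7^-4 = 1.848002.
sum = 0.009375 + 1.848002 = 1.857377.
D = (1/4)*log(1.857377) = 0.1548

0.1548


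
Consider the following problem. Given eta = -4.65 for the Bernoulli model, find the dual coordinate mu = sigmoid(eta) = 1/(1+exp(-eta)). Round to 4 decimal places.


Dual coordinate (expectation parameter) for Bernoulli:
mu = 1/(1+exp(-eta)).
eta = -4.65.
exp(-eta) = exp(4.65) = 104.584986.
mu = 1/(1+104.584986) = 0.0095

0.0095


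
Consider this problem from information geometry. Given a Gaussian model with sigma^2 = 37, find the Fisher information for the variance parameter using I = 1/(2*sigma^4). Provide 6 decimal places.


Fisher information for variance: I(sigma^2) = 1/(2*sigma^4).
sigma^2 = 37, so sigma^4 = 1369.
I = 1/(2*1369) = 1/2738 = 0.000365

0.000365


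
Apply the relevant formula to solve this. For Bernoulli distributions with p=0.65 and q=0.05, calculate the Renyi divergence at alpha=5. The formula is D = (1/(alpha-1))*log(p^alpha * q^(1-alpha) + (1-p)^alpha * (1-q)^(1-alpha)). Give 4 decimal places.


Renyi divergence of order alpha between Bernoulli distributions:
D = (1/(alpha-1))*log(p^alpha * q^(1-alpha) + (1-p)^alpha * (1-q)^(1-alpha)).
alpha = 5, p = 0.65, q = 0.05.
p^alpha * q^(1-alpha) = 0.65^5 * 0.05^-4 = 18564.65.
(1-p)^alpha * (1-q)^(1-alpha) = 0.35^5 * 0.95^-4 = 0.006448.
sum = 18564.65 + 0.006448 = 18564.656448.
D = (1/4)*log(18564.656448) = 2.4573

2.4573


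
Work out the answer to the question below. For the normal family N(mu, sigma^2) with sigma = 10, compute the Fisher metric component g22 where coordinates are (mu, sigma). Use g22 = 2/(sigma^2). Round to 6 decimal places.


For the 2-parameter normal family, the Fisher metric has:
  g11 = 1/sigma^2, g22 = 2/sigma^2.
sigma = 10, sigma^2 = 100.
g22 = 0.020000

0.020000


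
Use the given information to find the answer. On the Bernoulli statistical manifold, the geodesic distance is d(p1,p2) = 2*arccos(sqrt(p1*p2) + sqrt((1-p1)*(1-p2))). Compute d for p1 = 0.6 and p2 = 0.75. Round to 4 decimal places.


Geodesic distance on Bernoulli manifold:
d(p1,p2) = 2*arccos(sqrt(p1*p2) + sqrt((1-p1)*(1-p2))).
sqrt(p1*p2) = sqrt(0.6*0.75) = 0.67082.
sqrt((1-p1)*(1-p2)) = sqrt(0.4*0.25) = 0.316228.
arg = 0.67082 + 0.316228 = 0.987048.
d = 2*arccos(0.987048) = 0.3222

0.3222


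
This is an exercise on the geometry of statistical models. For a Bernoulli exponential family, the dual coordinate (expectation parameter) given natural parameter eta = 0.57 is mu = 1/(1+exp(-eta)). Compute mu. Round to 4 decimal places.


Dual coordinate (expectation parameter) for Bernoulli:
mu = 1/(1+exp(-eta)).
eta = 0.57.
exp(-eta) = exp(-0.57) = 0.565525.
mu = 1/(1+0.565525) = 0.6388

0.6388


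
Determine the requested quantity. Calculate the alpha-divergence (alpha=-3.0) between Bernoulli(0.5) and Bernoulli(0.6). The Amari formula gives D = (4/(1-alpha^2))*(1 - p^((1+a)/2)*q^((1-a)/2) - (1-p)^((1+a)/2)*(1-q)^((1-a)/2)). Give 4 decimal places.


Amari alpha-divergence:
D = (4/(1-alpha^2))*(1 - p^((1+a)/2)*q^((1-a)/2) - (1-p)^((1+a)/2)*(1-q)^((1-a)/2)).
alpha = -3.0, p = 0.5, q = 0.6.
e1 = (1+alpha)/2 = -1.0, e2 = (1-alpha)/2 = 2.0.
t1 = p^e1 * q^e2 = 0.5^-1.0 * 0.6^2.0 = 0.72.
t2 = (1-p)^e1 * (1-q)^e2 = 0.5^-1.0 * 0.4^2.0 = 0.32.
4/(1-alpha^2) = -0.5.
D = -0.5*(1 - 0.72 - 0.32) = 0.0200

0.0200


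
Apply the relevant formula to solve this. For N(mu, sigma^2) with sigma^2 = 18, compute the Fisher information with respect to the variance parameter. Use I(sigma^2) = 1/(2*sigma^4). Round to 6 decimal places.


Fisher information for variance: I(sigma^2) = 1/(2*sigma^4).
sigma^2 = 18, so sigma^4 = 324.
I = 1/(2*324) = 1/648 = 0.001543

0.001543


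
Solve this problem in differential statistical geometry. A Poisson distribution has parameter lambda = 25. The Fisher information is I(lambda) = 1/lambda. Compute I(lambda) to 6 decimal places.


Fisher information for Poisson: I(lambda) = 1/lambda.
lambda = 25.
I(lambda) = 1/25 = 0.040000

0.040000


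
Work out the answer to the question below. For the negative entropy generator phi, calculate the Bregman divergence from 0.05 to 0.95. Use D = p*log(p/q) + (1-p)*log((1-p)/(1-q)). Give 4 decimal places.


Bregman divergence with negative entropy generator:
D = p*log(p/q) + (1-p)*log((1-p)/(1-q)).
p = 0.05, q = 0.95.
p*log(p/q) = 0.05*log(0.05/0.95) = -0.147222.
(1-p)*log((1-p)/(1-q)) = 0.95*log(0.95/0.05) = 2.797217.
D = -0.147222 + 2.797217 = 2.6500

2.6500


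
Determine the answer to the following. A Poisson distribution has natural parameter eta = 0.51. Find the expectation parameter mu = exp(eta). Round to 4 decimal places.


Expectation parameter for Poisson exponential family:
mu = exp(eta).
eta = 0.51.
mu = exp(0.51) = 1.6653

1.6653


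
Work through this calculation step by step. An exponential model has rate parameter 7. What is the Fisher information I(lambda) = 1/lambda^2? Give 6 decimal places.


Fisher information for exponential: I(lambda) = 1/lambda^2.
lambda = 7, lambda^2 = 49.
I = 1/49 = 0.020408

0.020408


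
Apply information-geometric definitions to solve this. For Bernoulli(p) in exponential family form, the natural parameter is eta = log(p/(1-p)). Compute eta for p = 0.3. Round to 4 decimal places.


Natural parameter for Bernoulli: eta = log(p/(1-p)).
p = 0.3, 1-p = 0.7.
p/(1-p) = 0.428571.
eta = log(0.428571) = -0.8473

-0.8473


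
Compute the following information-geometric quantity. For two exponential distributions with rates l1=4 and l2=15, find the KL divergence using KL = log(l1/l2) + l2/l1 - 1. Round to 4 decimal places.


KL divergence for exponential family:
KL = log(l1/l2) + l2/l1 - 1.
log(4/15) = -1.321756.
15/4 = 3.75.
KL = -1.321756 + 3.75 - 1 = 1.4282

1.4282


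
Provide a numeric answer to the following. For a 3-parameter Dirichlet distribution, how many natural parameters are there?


Exponential family dimension calculation:
Dirichlet with 3 components has 3 natural parameters.

3


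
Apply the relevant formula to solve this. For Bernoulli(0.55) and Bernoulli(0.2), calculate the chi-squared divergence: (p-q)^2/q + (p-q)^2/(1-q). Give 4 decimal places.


Chi-squared divergence between Bernoulli distributions:
chi^2 = (p-q)^2/q + (p-q)^2/(1-q).
p = 0.55, q = 0.2, p-q = 0.35.
(p-q)^2 = 0.1225.
term1 = 0.1225/0.2 = 0.6125.
term2 = 0.1225/0.8 = 0.153125.
chi^2 = 0.6125 + 0.153125 = 0.7656

0.7656


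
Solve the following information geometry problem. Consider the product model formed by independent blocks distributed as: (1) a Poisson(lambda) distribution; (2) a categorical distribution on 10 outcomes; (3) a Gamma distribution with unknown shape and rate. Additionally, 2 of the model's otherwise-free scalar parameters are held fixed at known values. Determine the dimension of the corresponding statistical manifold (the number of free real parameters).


The dimension of a statistical manifold equals the number of free
(independent) real parameters of the model. For a product of independent
blocks the parameter counts add.
- Poisson (lambda): 1.
- categorical on 10 outcomes (probabilities sum to 1): 10-1 = 9.
- Gamma (shape, rate): 2.
Total = 1 + 9 + 2 = 12.
2 parameter(s) fixed at known values: 12 - 2 = 10.
Dimension = 10

10


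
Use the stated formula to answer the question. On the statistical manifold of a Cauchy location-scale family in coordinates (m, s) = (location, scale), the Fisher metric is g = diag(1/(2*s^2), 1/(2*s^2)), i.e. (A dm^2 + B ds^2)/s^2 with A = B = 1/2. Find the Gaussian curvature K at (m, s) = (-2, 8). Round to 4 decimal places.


The metric has the form g = (A dm^2 + B ds^2)/s^2 with A = 1/2, B = 1/2.
Substitute u = sqrt(A/B)*m: g = B*(du^2 + ds^2)/s^2, i.e. B times the
Poincare upper half-plane metric, which has constant Gaussian curvature -1.
Scaling a 2D metric by a constant c divides the Gaussian curvature by c,
so K = -1/B = -1/(1/2) = -2.0000 everywhere (the point (m, s) = (-2, 8) is irrelevant:
the curvature is constant).
The requested Gaussian curvature is K = -2.0000.

-2.0000


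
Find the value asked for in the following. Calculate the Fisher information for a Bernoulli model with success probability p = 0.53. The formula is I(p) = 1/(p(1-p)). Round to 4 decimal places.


For Bernoulli(p), Fisher information is I(p) = 1/(p*(1-p)).
p = 0.53, 1-p = 0.47.
p*(1-p) = 0.2491.
I(p) = 1/0.2491 = 4.0145

4.0145


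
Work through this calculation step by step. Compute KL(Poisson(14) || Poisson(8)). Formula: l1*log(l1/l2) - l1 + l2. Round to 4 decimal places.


KL divergence for Poisson:
KL = l1*log(l1/l2) - l1 + l2.
l1 = 14, l2 = 8.
log(14/8) = 0.559616.
l1*log(l1/l2) = 14 * 0.559616 = 7.834621.
KL = 7.834621 - 14 + 8 = 1.8346

1.8346


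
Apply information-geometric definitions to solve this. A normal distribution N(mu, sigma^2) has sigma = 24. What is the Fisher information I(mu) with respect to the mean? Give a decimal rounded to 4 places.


The Fisher information for the mean of a normal distribution is I(mu) = 1/sigma^2.
sigma = 24, so sigma^2 = 576.
I(mu) = 1/576 = 0.0017

0.0017


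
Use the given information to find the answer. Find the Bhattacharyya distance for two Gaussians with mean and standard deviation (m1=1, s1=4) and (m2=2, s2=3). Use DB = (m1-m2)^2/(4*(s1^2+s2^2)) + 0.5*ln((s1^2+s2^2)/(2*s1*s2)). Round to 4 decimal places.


Bhattacharyya distance between two Gaussians:
DB = (m1-m2)^2/(4*(s1^2+s2^2)) + (1/2)*ln((s1^2+s2^2)/(2*s1*s2)).
(m1-m2)^2 = (-1)^2 = 1.
s1^2+s2^2 = 16 + 9 = 25.
term1 = 1/100 = 0.01.
term2 = 0.5*ln(25/24.0) = 0.020411.
DB = 0.01 + 0.020411 = 0.0304

0.0304


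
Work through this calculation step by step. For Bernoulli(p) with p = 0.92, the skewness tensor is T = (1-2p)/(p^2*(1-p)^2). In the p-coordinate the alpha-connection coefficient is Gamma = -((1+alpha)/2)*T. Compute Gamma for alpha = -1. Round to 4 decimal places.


Skewness (Amari-Chentsov) tensor: T = (1-2p)/(p^2*(1-p)^2).
p = 0.92, 1-2p = -0.84, p^2 = 0.8464, (1-p)^2 = 0.0064.
T = -0.84/(0.8464 * 0.0064) = -155.068526.
In the p-coordinate, Gamma^(alpha) = Gamma^(0) - (alpha/2)*T with Gamma^(0) = (1/2)*g'(p) = -T/2,
so Gamma^(alpha) = -((1+alpha)/2)*T.
alpha = -1, -(1+alpha)/2 = 0.0.
Gamma = 0.0 * -155.068526 = 0.0000

0.0000


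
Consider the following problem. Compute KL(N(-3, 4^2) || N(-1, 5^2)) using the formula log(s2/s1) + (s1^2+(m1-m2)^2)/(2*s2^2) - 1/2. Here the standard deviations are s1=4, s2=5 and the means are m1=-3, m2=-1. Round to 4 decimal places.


KL divergence between normal distributions:
KL = log(s2/s1) + (s1^2 + (m1-m2)^2)/(2*s2^2) - 1/2.
log(5/4) = 0.223144.
(4^2 + (-3--1)^2)/(2*5^2) = (16 + 4)/50 = 0.4.
KL = 0.223144 + 0.4 - 0.5 = 0.1231

0.1231


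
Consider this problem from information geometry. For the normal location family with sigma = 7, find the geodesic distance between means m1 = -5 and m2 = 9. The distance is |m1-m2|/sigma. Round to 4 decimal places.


On the fixed-variance normal subfamily, geodesic distance = |m1-m2|/sigma.
|-5 - 9| = 14.
sigma = 7.
d = 14/7 = 2.0000

2.0000


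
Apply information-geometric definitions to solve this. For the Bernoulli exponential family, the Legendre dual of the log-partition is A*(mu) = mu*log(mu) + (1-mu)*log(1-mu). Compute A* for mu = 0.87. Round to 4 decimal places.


Legendre transform for Bernoulli:
A*(mu) = mu*log(mu) + (1-mu)*log(1-mu).
mu = 0.87, 1-mu = 0.13.
mu*log(mu) = 0.87*log(0.87) = -0.121158.
(1-mu)*log(1-mu) = 0.13*log(0.13) = -0.265229.
A* = -0.121158 + -0.265229 = -0.3864

-0.3864


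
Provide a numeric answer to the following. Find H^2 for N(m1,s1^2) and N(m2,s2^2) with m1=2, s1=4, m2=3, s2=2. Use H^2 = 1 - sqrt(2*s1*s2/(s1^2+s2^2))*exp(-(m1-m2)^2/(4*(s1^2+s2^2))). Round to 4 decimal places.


Squared Hellinger distance for Gaussians:
H^2 = 1 - sqrt(2*s1*s2/(s1^2+s2^2)) * exp(-(m1-m2)^2/(4*(s1^2+s2^2))).
s1^2 = 16, s2^2 = 4, s1^2+s2^2 = 20.
sqrt(2*4*2/(20)) = 0.894427.
(m1-m2)^2 = (-1)^2 = 1.
exp(-1/(4*20)) = exp(-0.0125) = 0.987578.
H^2 = 1 - 0.894427*0.987578 = 0.1167

0.1167


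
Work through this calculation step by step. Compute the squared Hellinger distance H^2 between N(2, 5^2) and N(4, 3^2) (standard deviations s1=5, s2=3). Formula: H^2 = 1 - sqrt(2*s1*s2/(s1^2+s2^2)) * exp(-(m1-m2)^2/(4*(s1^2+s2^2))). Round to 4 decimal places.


Squared Hellinger distance for Gaussians:
H^2 = 1 - sqrt(2*s1*s2/(s1^2+s2^2)) * exp(-(m1-m2)^2/(4*(s1^2+s2^2))).
s1^2 = 25, s2^2 = 9, s1^2+s2^2 = 34.
sqrt(2*5*3/(34)) = 0.939336.
(m1-m2)^2 = (-2)^2 = 4.
exp(-4/(4*34)) = exp(-0.029412) = 0.971017.
H^2 = 1 - 0.939336*0.971017 = 0.0879

0.0879


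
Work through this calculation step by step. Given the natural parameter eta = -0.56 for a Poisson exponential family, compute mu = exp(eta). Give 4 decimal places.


Expectation parameter for Poisson exponential family:
mu = exp(eta).
eta = -0.56.
mu = exp(-0.56) = 0.5712

0.5712


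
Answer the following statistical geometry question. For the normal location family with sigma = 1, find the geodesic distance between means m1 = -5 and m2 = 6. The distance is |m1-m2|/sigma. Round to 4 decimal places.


On the fixed-variance normal subfamily, geodesic distance = |m1-m2|/sigma.
|-5 - 6| = 11.
sigma = 1.
d = 11/1 = 11.0000

11.0000


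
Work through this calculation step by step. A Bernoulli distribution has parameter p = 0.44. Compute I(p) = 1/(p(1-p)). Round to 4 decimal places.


For Bernoulli(p), Fisher information is I(p) = 1/(p*(1-p)).
p = 0.44, 1-p = 0.56.
p*(1-p) = 0.2464.
I(p) = 1/0.2464 = 4.0584

4.0584


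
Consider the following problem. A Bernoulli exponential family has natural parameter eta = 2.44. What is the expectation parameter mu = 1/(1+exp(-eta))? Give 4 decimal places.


Dual coordinate (expectation parameter) for Bernoulli:
mu = 1/(1+exp(-eta)).
eta = 2.44.
exp(-eta) = exp(-2.44) = 0.087161.
mu = 1/(1+0.087161) = 0.9198

0.9198


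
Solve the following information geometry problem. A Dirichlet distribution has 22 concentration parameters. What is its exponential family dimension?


Exponential family dimension calculation:
Dirichlet with 22 components has 22 natural parameters.

22


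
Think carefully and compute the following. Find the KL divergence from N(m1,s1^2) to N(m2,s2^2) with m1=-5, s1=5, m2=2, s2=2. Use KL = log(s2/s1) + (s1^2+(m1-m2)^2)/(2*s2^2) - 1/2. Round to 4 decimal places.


KL divergence between normal distributions:
KL = log(s2/s1) + (s1^2 + (m1-m2)^2)/(2*s2^2) - 1/2.
log(2/5) = -0.916291.
(5^2 + (-5-2)^2)/(2*2^2) = (25 + 49)/8 = 9.25.
KL = -0.916291 + 9.25 - 0.5 = 7.8337

7.8337


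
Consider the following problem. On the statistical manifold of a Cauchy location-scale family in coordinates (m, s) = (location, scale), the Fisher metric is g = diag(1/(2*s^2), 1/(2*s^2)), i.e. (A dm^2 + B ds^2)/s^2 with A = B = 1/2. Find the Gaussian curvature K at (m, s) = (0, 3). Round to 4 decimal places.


The metric has the form g = (A dm^2 + B ds^2)/s^2 with A = 1/2, B = 1/2.
Substitute u = sqrt(A/B)*m: g = B*(du^2 + ds^2)/s^2, i.e. B times the
Poincare upper half-plane metric, which has constant Gaussian curvature -1.
Scaling a 2D metric by a constant c divides the Gaussian curvature by c,
so K = -1/B = -1/(1/2) = -2.0000 everywhere (the point (m, s) = (0, 3) is irrelevant:
the curvature is constant).
The requested Gaussian curvature is K = -2.0000.

-2.0000


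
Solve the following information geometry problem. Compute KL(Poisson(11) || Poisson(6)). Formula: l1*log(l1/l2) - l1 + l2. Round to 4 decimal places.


KL divergence for Poisson:
KL = l1*log(l1/l2) - l1 + l2.
l1 = 11, l2 = 6.
log(11/6) = 0.606136.
l1*log(l1/l2) = 11 * 0.606136 = 6.667494.
KL = 6.667494 - 11 + 6 = 1.6675

1.6675


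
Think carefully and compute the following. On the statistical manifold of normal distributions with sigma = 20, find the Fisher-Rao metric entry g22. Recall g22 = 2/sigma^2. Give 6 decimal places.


For the 2-parameter normal family, the Fisher metric has:
  g11 = 1/sigma^2, g22 = 2/sigma^2.
sigma = 20, sigma^2 = 400.
g22 = 0.005000

0.005000


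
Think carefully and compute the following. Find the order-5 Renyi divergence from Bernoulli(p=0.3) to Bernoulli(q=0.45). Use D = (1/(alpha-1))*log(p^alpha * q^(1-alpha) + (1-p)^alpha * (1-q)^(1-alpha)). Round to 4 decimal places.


Renyi divergence of order alpha between Bernoulli distributions:
D = (1/(alpha-1))*log(p^alpha * q^(1-alpha) + (1-p)^alpha * (1-q)^(1-alpha)).
alpha = 5, p = 0.3, q = 0.45.
p^alpha * q^(1-alpha) = 0.3^5 * 0.45^-4 = 0.059259.
(1-p)^alpha * (1-q)^(1-alpha) = 0.7^5 * 0.55^-4 = 1.836705.
sum = 0.059259 + 1.836705 = 1.895964.
D = (1/4)*log(1.895964) = 0.1599

0.1599


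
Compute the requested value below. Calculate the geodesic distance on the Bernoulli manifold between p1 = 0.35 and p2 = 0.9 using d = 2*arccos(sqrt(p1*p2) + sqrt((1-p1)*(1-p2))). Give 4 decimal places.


Geodesic distance on Bernoulli manifold:
d(p1,p2) = 2*arccos(sqrt(p1*p2) + sqrt((1-p1)*(1-p2))).
sqrt(p1*p2) = sqrt(0.35*0.9) = 0.561249.
sqrt((1-p1)*(1-p2)) = sqrt(0.65*0.1) = 0.254951.
arg = 0.561249 + 0.254951 = 0.8162.
d = 2*arccos(0.8162) = 1.2320

1.2320


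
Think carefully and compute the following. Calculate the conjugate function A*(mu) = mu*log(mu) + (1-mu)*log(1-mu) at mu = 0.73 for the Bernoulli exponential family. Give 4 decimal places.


Legendre transform for Bernoulli:
A*(mu) = mu*log(mu) + (1-mu)*log(1-mu).
mu = 0.73, 1-mu = 0.27.
mu*log(mu) = 0.73*log(0.73) = -0.229739.
(1-mu)*log(1-mu) = 0.27*log(0.27) = -0.35352.
A* = -0.229739 + -0.35352 = -0.5833

-0.5833


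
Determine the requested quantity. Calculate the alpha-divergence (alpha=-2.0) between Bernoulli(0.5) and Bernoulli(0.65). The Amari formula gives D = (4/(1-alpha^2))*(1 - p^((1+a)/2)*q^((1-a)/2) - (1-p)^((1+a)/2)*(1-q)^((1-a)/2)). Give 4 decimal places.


Amari alpha-divergence:
D = (4/(1-alpha^2))*(1 - p^((1+a)/2)*q^((1-a)/2) - (1-p)^((1+a)/2)*(1-q)^((1-a)/2)).
alpha = -2.0, p = 0.5, q = 0.65.
e1 = (1+alpha)/2 = -0.5, e2 = (1-alpha)/2 = 1.5.
t1 = p^e1 * q^e2 = 0.5^-0.5 * 0.65^1.5 = 0.741114.
t2 = (1-p)^e1 * (1-q)^e2 = 0.5^-0.5 * 0.35^1.5 = 0.292831.
4/(1-alpha^2) = -1.333333.
D = -1.333333*(1 - 0.741114 - 0.292831) = 0.0453

0.0453


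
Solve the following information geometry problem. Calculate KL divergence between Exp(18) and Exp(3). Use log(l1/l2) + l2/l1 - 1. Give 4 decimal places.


KL divergence for exponential family:
KL = log(l1/l2) + l2/l1 - 1.
log(18/3) = 1.791759.
3/18 = 0.166667.
KL = 1.791759 + 0.166667 - 1 = 0.9584

0.9584


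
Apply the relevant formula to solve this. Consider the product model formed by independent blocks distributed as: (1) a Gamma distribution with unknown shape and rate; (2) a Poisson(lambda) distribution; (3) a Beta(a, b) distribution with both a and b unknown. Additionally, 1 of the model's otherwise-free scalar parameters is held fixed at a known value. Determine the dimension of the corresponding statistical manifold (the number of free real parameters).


The dimension of a statistical manifold equals the number of free
(independent) real parameters of the model. For a product of independent
blocks the parameter counts add.
- Gamma (shape, rate): 2.
- Poisson (lambda): 1.
- Beta (a, b): 2.
Total = 2 + 1 + 2 = 5.
1 parameter(s) fixed at known values: 5 - 1 = 4.
Dimension = 4

4


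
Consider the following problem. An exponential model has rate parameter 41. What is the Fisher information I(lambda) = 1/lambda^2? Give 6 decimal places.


Fisher information for exponential: I(lambda) = 1/lambda^2.
lambda = 41, lambda^2 = 1681.
I = 1/1681 = 0.000595

0.000595


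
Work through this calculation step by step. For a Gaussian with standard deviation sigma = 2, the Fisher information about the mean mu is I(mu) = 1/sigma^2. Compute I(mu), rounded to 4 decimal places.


The Fisher information for the mean of a normal distribution is I(mu) = 1/sigma^2.
sigma = 2, so sigma^2 = 4.
I(mu) = 1/4 = 0.2500

0.2500


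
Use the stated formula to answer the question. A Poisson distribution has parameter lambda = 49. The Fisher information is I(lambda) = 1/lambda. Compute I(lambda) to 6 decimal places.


Fisher information for Poisson: I(lambda) = 1/lambda.
lambda = 49.
I(lambda) = 1/49 = 0.020408

0.020408


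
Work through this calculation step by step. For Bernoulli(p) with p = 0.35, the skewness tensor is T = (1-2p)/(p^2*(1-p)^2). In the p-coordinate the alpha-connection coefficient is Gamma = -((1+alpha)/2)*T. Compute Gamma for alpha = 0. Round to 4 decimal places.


Skewness (Amari-Chentsov) tensor: T = (1-2p)/(p^2*(1-p)^2).
p = 0.35, 1-2p = 0.3, p^2 = 0.1225, (1-p)^2 = 0.4225.
T = 0.3/(0.1225 * 0.4225) = 5.796401.
In the p-coordinate, Gamma^(alpha) = Gamma^(0) - (alpha/2)*T with Gamma^(0) = (1/2)*g'(p) = -T/2,
so Gamma^(alpha) = -((1+alpha)/2)*T.
alpha = 0, -(1+alpha)/2 = -0.5.
Gamma = -0.5 * 5.796401 = -2.8982

-2.8982


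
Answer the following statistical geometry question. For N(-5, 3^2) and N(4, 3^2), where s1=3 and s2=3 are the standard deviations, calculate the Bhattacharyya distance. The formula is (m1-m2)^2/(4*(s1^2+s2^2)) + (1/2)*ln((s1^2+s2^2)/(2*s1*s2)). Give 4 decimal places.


Bhattacharyya distance between two Gaussians:
DB = (m1-m2)^2/(4*(s1^2+s2^2)) + (1/2)*ln((s1^2+s2^2)/(2*s1*s2)).
(m1-m2)^2 = (-9)^2 = 81.
s1^2+s2^2 = 9 + 9 = 18.
term1 = 81/72 = 1.125.
term2 = 0.5*ln(18/18.0) = 0.0.
DB = 1.125 + 0.0 = 1.1250

1.1250


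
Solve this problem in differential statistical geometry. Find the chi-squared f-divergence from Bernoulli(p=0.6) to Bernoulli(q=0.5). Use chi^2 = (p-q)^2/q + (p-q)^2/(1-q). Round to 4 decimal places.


Chi-squared divergence between Bernoulli distributions:
chi^2 = (p-q)^2/q + (p-q)^2/(1-q).
p = 0.6, q = 0.5, p-q = 0.1.
(p-q)^2 = 0.01.
term1 = 0.01/0.5 = 0.02.
term2 = 0.01/0.5 = 0.02.
chi^2 = 0.02 + 0.02 = 0.0400

0.0400


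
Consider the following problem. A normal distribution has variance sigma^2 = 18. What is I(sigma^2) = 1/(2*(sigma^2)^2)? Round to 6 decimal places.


Fisher information for variance: I(sigma^2) = 1/(2*sigma^4).
sigma^2 = 18, so sigma^4 = 324.
I = 1/(2*324) = 1/648 = 0.001543

0.001543


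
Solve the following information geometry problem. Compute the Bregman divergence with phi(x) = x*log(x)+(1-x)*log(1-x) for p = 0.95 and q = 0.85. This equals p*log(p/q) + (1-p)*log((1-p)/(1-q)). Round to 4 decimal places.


Bregman divergence with negative entropy generator:
D = p*log(p/q) + (1-p)*log((1-p)/(1-q)).
p = 0.95, q = 0.85.
p*log(p/q) = 0.95*log(0.95/0.85) = 0.105664.
(1-p)*log((1-p)/(1-q)) = 0.05*log(0.05/0.15) = -0.054931.
D = 0.105664 + -0.054931 = 0.0507

0.0507


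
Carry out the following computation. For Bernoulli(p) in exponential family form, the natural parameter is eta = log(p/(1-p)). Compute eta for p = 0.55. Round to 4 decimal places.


Natural parameter for Bernoulli: eta = log(p/(1-p)).
p = 0.55, 1-p = 0.45.
p/(1-p) = 1.222222.
eta = log(1.222222) = 0.2007

0.2007


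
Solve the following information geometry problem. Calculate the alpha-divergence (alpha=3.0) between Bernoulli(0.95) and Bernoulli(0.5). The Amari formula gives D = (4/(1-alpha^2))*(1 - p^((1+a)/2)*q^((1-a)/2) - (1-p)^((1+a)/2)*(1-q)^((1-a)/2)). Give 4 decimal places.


Amari alpha-divergence:
D = (4/(1-alpha^2))*(1 - p^((1+a)/2)*q^((1-a)/2) - (1-p)^((1+a)/2)*(1-q)^((1-a)/2)).
alpha = 3.0, p = 0.95, q = 0.5.
e1 = (1+alpha)/2 = 2.0, e2 = (1-alpha)/2 = -1.0.
t1 = p^e1 * q^e2 = 0.95^2.0 * 0.5^-1.0 = 1.805.
t2 = (1-p)^e1 * (1-q)^e2 = 0.05^2.0 * 0.5^-1.0 = 0.005.
4/(1-alpha^2) = -0.5.
D = -0.5*(1 - 1.805 - 0.005) = 0.4050

0.4050


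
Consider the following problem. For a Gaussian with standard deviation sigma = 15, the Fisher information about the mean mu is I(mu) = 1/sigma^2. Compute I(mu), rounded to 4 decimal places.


The Fisher information for the mean of a normal distribution is I(mu) = 1/sigma^2.
sigma = 15, so sigma^2 = 225.
I(mu) = 1/225 = 0.0044

0.0044


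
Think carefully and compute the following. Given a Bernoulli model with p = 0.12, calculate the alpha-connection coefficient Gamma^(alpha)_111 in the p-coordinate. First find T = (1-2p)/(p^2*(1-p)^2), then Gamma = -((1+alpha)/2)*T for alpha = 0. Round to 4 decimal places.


Skewness (Amari-Chentsov) tensor: T = (1-2p)/(p^2*(1-p)^2).
p = 0.12, 1-2p = 0.76, p^2 = 0.0144, (1-p)^2 = 0.7744.
T = 0.76/(0.0144 * 0.7744) = 68.153122.
In the p-coordinate, Gamma^(alpha) = Gamma^(0) - (alpha/2)*T with Gamma^(0) = (1/2)*g'(p) = -T/2,
so Gamma^(alpha) = -((1+alpha)/2)*T.
alpha = 0, -(1+alpha)/2 = -0.5.
Gamma = -0.5 * 68.153122 = -34.0766

-34.0766


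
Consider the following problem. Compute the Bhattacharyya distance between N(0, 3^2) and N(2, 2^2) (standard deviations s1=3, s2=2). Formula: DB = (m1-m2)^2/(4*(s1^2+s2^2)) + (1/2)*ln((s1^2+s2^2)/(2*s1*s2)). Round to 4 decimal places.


Bhattacharyya distance between two Gaussians:
DB = (m1-m2)^2/(4*(s1^2+s2^2)) + (1/2)*ln((s1^2+s2^2)/(2*s1*s2)).
(m1-m2)^2 = (-2)^2 = 4.
s1^2+s2^2 = 9 + 4 = 13.
term1 = 4/52 = 0.076923.
term2 = 0.5*ln(13/12.0) = 0.040021.
DB = 0.076923 + 0.040021 = 0.1169

0.1169


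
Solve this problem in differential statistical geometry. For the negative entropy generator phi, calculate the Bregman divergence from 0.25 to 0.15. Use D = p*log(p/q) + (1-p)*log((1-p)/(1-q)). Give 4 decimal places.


Bregman divergence with negative entropy generator:
D = p*log(p/q) + (1-p)*log((1-p)/(1-q)).
p = 0.25, q = 0.15.
p*log(p/q) = 0.25*log(0.25/0.15) = 0.127706.
(1-p)*log((1-p)/(1-q)) = 0.75*log(0.75/0.85) = -0.093872.
D = 0.127706 + -0.093872 = 0.0338

0.0338


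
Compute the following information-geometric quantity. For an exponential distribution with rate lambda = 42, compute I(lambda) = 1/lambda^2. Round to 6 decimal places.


Fisher information for exponential: I(lambda) = 1/lambda^2.
lambda = 42, lambda^2 = 1764.
I = 1/1764 = 0.000567

0.000567


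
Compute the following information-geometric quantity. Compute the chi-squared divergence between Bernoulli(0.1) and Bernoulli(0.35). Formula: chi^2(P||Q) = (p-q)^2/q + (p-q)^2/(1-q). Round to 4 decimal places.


Chi-squared divergence between Bernoulli distributions:
chi^2 = (p-q)^2/q + (p-q)^2/(1-q).
p = 0.1, q = 0.35, p-q = -0.25.
(p-q)^2 = 0.0625.
term1 = 0.0625/0.35 = 0.178571.
term2 = 0.0625/0.65 = 0.096154.
chi^2 = 0.178571 + 0.096154 = 0.2747

0.2747


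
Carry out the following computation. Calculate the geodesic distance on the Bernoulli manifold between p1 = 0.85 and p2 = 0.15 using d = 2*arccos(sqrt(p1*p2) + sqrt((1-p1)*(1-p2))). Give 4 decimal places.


Geodesic distance on Bernoulli manifold:
d(p1,p2) = 2*arccos(sqrt(p1*p2) + sqrt((1-p1)*(1-p2))).
sqrt(p1*p2) = sqrt(0.85*0.15) = 0.357071.
sqrt((1-p1)*(1-p2)) = sqrt(0.15*0.85) = 0.357071.
arg = 0.357071 + 0.357071 = 0.714143.
d = 2*arccos(0.714143) = 1.5508

1.5508
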